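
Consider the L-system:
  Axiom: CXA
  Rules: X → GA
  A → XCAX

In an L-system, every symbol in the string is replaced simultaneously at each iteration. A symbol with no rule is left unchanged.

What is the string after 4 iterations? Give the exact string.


Step 0: CXA
Step 1: CGAXCAX
Step 2: CGXCAXGACXCAXGA
Step 3: CGGACXCAXGAGXCAXCGACXCAXGAGXCAX
Step 4: CGGXCAXCGACXCAXGAGXCAXGGACXCAXGACGXCAXCGACXCAXGAGXCAXGGACXCAXGA

Answer: CGGXCAXCGACXCAXGAGXCAXGGACXCAXGACGXCAXCGACXCAXGAGXCAXGGACXCAXGA


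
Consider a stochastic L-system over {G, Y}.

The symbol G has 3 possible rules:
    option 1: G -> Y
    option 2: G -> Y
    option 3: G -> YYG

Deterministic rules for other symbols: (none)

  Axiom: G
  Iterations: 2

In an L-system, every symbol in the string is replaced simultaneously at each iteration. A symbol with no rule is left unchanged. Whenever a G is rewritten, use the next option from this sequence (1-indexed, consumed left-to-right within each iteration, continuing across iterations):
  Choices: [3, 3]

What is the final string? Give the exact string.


Step 0: G
Step 1: YYG  (used choices [3])
Step 2: YYYYG  (used choices [3])

Answer: YYYYG


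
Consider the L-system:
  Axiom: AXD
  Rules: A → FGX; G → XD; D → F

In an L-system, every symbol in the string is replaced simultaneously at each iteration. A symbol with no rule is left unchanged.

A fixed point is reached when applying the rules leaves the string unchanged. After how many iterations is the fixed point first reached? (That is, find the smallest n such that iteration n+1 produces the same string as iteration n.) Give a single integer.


Step 0: AXD
Step 1: FGXXF
Step 2: FXDXXF
Step 3: FXFXXF
Step 4: FXFXXF  (unchanged — fixed point at step 3)

Answer: 3


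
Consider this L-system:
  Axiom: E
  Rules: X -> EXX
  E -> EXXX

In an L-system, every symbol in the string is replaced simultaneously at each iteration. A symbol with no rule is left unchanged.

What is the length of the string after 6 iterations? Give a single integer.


Step 0: length = 1
Step 1: length = 4
Step 2: length = 13
Step 3: length = 43
Step 4: length = 142
Step 5: length = 469
Step 6: length = 1549

Answer: 1549


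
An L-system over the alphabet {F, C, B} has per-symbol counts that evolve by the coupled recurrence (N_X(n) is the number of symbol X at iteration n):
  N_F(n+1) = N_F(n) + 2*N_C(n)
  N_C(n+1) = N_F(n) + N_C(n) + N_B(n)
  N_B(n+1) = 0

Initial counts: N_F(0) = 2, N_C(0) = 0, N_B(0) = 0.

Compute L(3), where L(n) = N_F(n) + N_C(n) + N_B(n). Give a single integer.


Answer: 24

Derivation:
Step 0: N_F=2, N_C=0, N_B=0, L=2
Step 1: N_F=2, N_C=2, N_B=0, L=4
Step 2: N_F=6, N_C=4, N_B=0, L=10
Step 3: N_F=14, N_C=10, N_B=0, L=24


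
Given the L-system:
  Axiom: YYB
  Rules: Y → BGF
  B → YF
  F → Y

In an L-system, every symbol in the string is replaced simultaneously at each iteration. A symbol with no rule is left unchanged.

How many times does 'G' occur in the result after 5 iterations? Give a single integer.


Answer: 23

Derivation:
Step 0: YYB  (0 'G')
Step 1: BGFBGFYF  (2 'G')
Step 2: YFGYYFGYBGFY  (3 'G')
Step 3: BGFYGBGFBGFYGBGFYFGYBGF  (8 'G')
Step 4: YFGYBGFGYFGYYFGYBGFGYFGYBGFYGBGFYFGY  (12 'G')
Step 5: BGFYGBGFYFGYGBGFYGBGFBGFYGBGFYFGYGBGFYGBGFYFGYBGFGYFGYBGFYGBGF  (23 'G')


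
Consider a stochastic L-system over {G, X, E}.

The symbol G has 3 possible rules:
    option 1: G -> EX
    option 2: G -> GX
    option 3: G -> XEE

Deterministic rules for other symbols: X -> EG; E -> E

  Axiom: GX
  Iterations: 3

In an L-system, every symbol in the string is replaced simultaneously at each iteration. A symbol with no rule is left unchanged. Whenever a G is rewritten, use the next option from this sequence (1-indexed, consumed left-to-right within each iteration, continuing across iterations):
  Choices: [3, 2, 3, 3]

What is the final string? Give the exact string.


Answer: EXEEEEEXEEEG

Derivation:
Step 0: GX
Step 1: XEEEG  (used choices [3])
Step 2: EGEEEGX  (used choices [2])
Step 3: EXEEEEEXEEEG  (used choices [3, 3])


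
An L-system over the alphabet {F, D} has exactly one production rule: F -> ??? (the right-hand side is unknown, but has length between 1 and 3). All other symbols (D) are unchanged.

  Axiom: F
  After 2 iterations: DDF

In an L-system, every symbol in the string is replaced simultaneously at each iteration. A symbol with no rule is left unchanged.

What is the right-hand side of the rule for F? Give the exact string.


Answer: DF

Derivation:
Trying F -> DF:
  Step 0: F
  Step 1: DF
  Step 2: DDF
Matches the given result.


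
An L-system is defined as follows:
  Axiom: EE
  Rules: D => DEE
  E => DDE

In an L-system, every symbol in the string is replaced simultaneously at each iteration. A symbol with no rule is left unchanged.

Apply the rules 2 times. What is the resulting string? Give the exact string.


Step 0: EE
Step 1: DDEDDE
Step 2: DEEDEEDDEDEEDEEDDE

Answer: DEEDEEDDEDEEDEEDDE


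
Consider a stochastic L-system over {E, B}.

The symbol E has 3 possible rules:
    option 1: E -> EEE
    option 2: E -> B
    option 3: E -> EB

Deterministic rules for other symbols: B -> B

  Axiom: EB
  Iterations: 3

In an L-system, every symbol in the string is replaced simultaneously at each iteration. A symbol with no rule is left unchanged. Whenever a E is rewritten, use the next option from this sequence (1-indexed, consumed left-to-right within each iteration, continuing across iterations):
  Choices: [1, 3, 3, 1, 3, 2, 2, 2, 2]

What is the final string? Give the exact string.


Step 0: EB
Step 1: EEEB  (used choices [1])
Step 2: EBEBEEEB  (used choices [3, 3, 1])
Step 3: EBBBBBBBB  (used choices [3, 2, 2, 2, 2])

Answer: EBBBBBBBB


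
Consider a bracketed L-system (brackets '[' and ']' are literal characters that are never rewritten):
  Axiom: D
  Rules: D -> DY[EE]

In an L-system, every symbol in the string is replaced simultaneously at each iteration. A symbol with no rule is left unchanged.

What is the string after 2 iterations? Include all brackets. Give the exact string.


Step 0: D
Step 1: DY[EE]
Step 2: DY[EE]Y[EE]

Answer: DY[EE]Y[EE]


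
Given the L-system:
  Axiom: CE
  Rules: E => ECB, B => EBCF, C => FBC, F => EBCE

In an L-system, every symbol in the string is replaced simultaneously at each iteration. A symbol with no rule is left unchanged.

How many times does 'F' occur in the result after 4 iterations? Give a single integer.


Answer: 42

Derivation:
Step 0: CE  (0 'F')
Step 1: FBCECB  (1 'F')
Step 2: EBCEEBCFFBCECBFBCEBCF  (4 'F')
Step 3: ECBEBCFFBCECBECBEBCFFBCEBCEEBCEEBCFFBCECBFBCEBCFEBCEEBCFFBCECBEBCFFBCEBCE  (12 'F')
Step 4: ECBFBCEBCFECBEBCFFBCEBCEEBCEEBCFFBCECBFBCEBCFECBFBCEBCFECBEBCFFBCEBCEEBCEEBCFFBCECBEBCFFBCECBECBEBCFFBCECBECBEBCFFBCEBCEEBCEEBCFFBCECBFBCEBCFEBCEEBCFFBCECBEBCFFBCEBCEECBEBCFFBCECBECBEBCFFBCEBCEEBCEEBCFFBCECBFBCEBCFECBEBCFFBCEBCEEBCEEBCFFBCECBEBCFFBCECB  (42 'F')


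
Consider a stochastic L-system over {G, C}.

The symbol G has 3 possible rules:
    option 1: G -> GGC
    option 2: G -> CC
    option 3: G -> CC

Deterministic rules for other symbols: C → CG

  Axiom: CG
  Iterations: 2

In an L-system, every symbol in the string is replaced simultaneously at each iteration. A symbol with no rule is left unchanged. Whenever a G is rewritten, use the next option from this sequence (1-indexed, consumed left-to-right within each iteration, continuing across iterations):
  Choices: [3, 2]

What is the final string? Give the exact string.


Step 0: CG
Step 1: CGCC  (used choices [3])
Step 2: CGCCCGCG  (used choices [2])

Answer: CGCCCGCG


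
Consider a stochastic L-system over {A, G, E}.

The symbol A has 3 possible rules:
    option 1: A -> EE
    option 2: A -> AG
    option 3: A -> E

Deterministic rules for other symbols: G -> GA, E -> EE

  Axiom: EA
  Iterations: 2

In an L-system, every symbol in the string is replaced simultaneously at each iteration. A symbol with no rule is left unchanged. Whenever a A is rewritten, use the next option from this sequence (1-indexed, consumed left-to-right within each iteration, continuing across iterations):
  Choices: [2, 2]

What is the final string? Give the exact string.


Answer: EEEEAGGA

Derivation:
Step 0: EA
Step 1: EEAG  (used choices [2])
Step 2: EEEEAGGA  (used choices [2])


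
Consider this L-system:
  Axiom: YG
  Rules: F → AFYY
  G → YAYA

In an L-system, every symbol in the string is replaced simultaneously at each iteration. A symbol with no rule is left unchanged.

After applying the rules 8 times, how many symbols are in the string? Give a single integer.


Answer: 5

Derivation:
Step 0: length = 2
Step 1: length = 5
Step 2: length = 5
Step 3: length = 5
Step 4: length = 5
Step 5: length = 5
Step 6: length = 5
Step 7: length = 5
Step 8: length = 5


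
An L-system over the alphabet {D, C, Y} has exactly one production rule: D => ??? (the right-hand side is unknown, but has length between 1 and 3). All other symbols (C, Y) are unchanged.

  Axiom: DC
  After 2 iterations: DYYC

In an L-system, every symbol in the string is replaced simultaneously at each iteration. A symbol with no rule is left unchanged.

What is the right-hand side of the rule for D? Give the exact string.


Trying D => DY:
  Step 0: DC
  Step 1: DYC
  Step 2: DYYC
Matches the given result.

Answer: DY


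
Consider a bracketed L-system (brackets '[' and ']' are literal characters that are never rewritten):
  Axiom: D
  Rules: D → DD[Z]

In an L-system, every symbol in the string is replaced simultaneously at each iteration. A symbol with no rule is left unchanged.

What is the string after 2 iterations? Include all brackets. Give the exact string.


Step 0: D
Step 1: DD[Z]
Step 2: DD[Z]DD[Z][Z]

Answer: DD[Z]DD[Z][Z]


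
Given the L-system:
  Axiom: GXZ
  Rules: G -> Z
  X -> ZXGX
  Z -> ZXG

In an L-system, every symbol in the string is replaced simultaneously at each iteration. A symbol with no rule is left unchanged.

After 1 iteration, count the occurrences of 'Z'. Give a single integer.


Answer: 3

Derivation:
Step 0: GXZ  (1 'Z')
Step 1: ZZXGXZXG  (3 'Z')


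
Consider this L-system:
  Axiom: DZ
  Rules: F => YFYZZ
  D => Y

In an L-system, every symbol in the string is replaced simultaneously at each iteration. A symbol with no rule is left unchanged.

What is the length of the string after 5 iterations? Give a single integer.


Answer: 2

Derivation:
Step 0: length = 2
Step 1: length = 2
Step 2: length = 2
Step 3: length = 2
Step 4: length = 2
Step 5: length = 2


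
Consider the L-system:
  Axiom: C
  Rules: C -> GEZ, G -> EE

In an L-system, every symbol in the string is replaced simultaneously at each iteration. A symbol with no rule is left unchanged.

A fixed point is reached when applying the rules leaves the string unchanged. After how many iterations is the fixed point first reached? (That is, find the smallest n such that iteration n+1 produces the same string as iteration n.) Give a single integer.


Answer: 2

Derivation:
Step 0: C
Step 1: GEZ
Step 2: EEEZ
Step 3: EEEZ  (unchanged — fixed point at step 2)


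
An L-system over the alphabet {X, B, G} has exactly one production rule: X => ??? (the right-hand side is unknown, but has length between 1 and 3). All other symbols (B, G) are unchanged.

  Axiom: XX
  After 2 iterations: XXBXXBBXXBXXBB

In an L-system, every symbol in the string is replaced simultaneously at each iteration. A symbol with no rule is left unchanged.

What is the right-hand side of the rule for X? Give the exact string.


Answer: XXB

Derivation:
Trying X => XXB:
  Step 0: XX
  Step 1: XXBXXB
  Step 2: XXBXXBBXXBXXBB
Matches the given result.


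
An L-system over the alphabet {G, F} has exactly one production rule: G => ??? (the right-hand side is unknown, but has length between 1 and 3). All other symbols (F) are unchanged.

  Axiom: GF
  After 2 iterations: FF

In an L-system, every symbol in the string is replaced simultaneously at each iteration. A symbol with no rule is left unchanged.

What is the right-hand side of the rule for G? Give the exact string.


Trying G => F:
  Step 0: GF
  Step 1: FF
  Step 2: FF
Matches the given result.

Answer: F


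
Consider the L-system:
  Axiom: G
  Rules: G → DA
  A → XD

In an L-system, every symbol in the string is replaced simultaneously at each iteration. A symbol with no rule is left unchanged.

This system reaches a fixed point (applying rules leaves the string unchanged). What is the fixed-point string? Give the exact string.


Answer: DXD

Derivation:
Step 0: G
Step 1: DA
Step 2: DXD
Step 3: DXD  (unchanged — fixed point at step 2)


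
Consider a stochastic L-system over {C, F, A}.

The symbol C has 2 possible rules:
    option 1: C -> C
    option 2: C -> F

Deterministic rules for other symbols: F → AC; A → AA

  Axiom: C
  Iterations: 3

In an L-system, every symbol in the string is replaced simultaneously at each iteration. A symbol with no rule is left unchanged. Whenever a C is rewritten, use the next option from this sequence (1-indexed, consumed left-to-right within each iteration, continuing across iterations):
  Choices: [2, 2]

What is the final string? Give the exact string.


Answer: AAF

Derivation:
Step 0: C
Step 1: F  (used choices [2])
Step 2: AC  (used choices [])
Step 3: AAF  (used choices [2])


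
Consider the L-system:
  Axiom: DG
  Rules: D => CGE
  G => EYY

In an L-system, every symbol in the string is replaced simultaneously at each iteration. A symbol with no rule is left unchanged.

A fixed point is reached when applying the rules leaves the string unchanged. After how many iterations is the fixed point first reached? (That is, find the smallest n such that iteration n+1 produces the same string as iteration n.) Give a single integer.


Step 0: DG
Step 1: CGEEYY
Step 2: CEYYEEYY
Step 3: CEYYEEYY  (unchanged — fixed point at step 2)

Answer: 2


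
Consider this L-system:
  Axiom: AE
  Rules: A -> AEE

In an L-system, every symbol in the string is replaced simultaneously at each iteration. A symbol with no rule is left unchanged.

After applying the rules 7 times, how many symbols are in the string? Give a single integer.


Step 0: length = 2
Step 1: length = 4
Step 2: length = 6
Step 3: length = 8
Step 4: length = 10
Step 5: length = 12
Step 6: length = 14
Step 7: length = 16

Answer: 16


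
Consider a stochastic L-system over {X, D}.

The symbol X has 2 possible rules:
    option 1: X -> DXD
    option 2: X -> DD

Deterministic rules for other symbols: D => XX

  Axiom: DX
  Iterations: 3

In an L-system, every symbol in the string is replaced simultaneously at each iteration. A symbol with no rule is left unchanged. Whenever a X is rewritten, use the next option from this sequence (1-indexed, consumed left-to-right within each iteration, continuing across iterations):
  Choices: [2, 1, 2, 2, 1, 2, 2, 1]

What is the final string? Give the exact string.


Answer: XXDDXXXXXXDXDDDDDDXD

Derivation:
Step 0: DX
Step 1: XXDD  (used choices [2])
Step 2: DXDDDXXXX  (used choices [1, 2])
Step 3: XXDDXXXXXXDXDDDDDDXD  (used choices [2, 1, 2, 2, 1])


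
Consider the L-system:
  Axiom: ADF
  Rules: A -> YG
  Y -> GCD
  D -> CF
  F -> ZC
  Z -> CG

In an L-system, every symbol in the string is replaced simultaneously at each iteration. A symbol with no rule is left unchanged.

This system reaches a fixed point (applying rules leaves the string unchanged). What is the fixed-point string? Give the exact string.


Answer: GCCCGCGCCGCCGC

Derivation:
Step 0: ADF
Step 1: YGCFZC
Step 2: GCDGCZCCGC
Step 3: GCCFGCCGCCGC
Step 4: GCCZCGCCGCCGC
Step 5: GCCCGCGCCGCCGC
Step 6: GCCCGCGCCGCCGC  (unchanged — fixed point at step 5)


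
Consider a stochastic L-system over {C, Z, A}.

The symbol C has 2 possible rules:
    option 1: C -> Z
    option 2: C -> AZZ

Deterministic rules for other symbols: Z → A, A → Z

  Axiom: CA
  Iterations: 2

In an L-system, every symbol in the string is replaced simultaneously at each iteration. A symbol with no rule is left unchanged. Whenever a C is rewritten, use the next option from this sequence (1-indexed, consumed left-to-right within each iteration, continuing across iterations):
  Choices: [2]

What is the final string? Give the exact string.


Answer: ZAAA

Derivation:
Step 0: CA
Step 1: AZZZ  (used choices [2])
Step 2: ZAAA  (used choices [])


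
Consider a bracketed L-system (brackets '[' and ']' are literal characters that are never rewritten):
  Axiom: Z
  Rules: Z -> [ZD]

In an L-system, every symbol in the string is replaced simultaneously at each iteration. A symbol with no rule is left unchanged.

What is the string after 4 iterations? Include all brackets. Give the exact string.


Step 0: Z
Step 1: [ZD]
Step 2: [[ZD]D]
Step 3: [[[ZD]D]D]
Step 4: [[[[ZD]D]D]D]

Answer: [[[[ZD]D]D]D]


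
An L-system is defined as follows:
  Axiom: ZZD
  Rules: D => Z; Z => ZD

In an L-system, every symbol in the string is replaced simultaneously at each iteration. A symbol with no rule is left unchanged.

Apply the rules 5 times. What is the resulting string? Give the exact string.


Answer: ZDZZDZDZZDZZDZDZZDZDZZDZZDZDZZDZDZ

Derivation:
Step 0: ZZD
Step 1: ZDZDZ
Step 2: ZDZZDZZD
Step 3: ZDZZDZDZZDZDZ
Step 4: ZDZZDZDZZDZZDZDZZDZZD
Step 5: ZDZZDZDZZDZZDZDZZDZDZZDZZDZDZZDZDZ


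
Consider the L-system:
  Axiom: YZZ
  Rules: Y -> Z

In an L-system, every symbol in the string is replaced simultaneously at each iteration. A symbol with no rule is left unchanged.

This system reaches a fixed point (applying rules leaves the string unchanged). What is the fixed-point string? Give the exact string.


Step 0: YZZ
Step 1: ZZZ
Step 2: ZZZ  (unchanged — fixed point at step 1)

Answer: ZZZ


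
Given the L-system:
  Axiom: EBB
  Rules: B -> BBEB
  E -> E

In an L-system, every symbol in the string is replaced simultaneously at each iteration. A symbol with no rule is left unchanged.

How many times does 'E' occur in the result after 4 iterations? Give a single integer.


Answer: 81

Derivation:
Step 0: EBB  (1 'E')
Step 1: EBBEBBBEB  (3 'E')
Step 2: EBBEBBBEBEBBEBBBEBBBEBEBBEB  (9 'E')
Step 3: EBBEBBBEBEBBEBBBEBBBEBEBBEBEBBEBBBEBEBBEBBBEBBBEBEBBEBBBEBBBEBEBBEBEBBEBBBEBEBBEB  (27 'E')
Step 4: EBBEBBBEBEBBEBBBEBBBEBEBBEBEBBEBBBEBEBBEBBBEBBBEBEBBEBBBEBBBEBEBBEBEBBEBBBEBEBBEBEBBEBBBEBEBBEBBBEBBBEBEBBEBEBBEBBBEBEBBEBBBEBBBEBEBBEBBBEBBBEBEBBEBEBBEBBBEBEBBEBBBEBBBEBEBBEBBBEBBBEBEBBEBEBBEBBBEBEBBEBEBBEBBBEBEBBEBBBEBBBEBEBBEBEBBEBBBEBEBBEB  (81 'E')


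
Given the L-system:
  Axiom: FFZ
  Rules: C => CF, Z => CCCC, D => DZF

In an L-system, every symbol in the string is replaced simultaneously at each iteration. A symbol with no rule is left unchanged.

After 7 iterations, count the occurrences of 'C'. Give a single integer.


Answer: 4

Derivation:
Step 0: FFZ  (0 'C')
Step 1: FFCCCC  (4 'C')
Step 2: FFCFCFCFCF  (4 'C')
Step 3: FFCFFCFFCFFCFF  (4 'C')
Step 4: FFCFFFCFFFCFFFCFFF  (4 'C')
Step 5: FFCFFFFCFFFFCFFFFCFFFF  (4 'C')
Step 6: FFCFFFFFCFFFFFCFFFFFCFFFFF  (4 'C')
Step 7: FFCFFFFFFCFFFFFFCFFFFFFCFFFFFF  (4 'C')


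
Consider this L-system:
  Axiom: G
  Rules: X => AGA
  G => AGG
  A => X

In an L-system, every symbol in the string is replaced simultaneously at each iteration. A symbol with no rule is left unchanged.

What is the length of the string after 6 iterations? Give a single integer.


Step 0: length = 1
Step 1: length = 3
Step 2: length = 7
Step 3: length = 17
Step 4: length = 39
Step 5: length = 91
Step 6: length = 209

Answer: 209


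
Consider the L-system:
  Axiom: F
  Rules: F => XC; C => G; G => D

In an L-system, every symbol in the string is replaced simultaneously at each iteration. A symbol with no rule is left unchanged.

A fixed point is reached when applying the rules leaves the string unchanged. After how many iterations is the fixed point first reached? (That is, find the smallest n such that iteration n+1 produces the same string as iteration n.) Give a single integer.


Answer: 3

Derivation:
Step 0: F
Step 1: XC
Step 2: XG
Step 3: XD
Step 4: XD  (unchanged — fixed point at step 3)


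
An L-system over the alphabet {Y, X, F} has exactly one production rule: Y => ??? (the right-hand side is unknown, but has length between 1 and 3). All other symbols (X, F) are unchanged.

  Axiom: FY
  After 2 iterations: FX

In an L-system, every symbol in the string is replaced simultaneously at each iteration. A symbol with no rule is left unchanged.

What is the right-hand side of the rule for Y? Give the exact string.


Answer: X

Derivation:
Trying Y => X:
  Step 0: FY
  Step 1: FX
  Step 2: FX
Matches the given result.


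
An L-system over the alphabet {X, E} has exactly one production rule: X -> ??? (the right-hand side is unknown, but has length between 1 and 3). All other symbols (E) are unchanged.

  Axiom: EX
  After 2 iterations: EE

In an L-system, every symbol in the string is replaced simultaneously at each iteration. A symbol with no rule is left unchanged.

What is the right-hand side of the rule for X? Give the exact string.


Trying X -> E:
  Step 0: EX
  Step 1: EE
  Step 2: EE
Matches the given result.

Answer: E


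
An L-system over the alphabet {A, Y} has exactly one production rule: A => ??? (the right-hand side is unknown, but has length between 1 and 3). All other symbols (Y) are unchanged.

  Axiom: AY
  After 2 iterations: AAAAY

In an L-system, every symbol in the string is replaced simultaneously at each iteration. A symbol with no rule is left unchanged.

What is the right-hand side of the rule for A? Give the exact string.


Answer: AA

Derivation:
Trying A => AA:
  Step 0: AY
  Step 1: AAY
  Step 2: AAAAY
Matches the given result.


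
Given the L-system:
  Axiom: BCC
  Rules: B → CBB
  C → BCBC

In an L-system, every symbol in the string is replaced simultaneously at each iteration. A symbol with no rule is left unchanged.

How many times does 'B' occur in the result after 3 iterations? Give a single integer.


Answer: 76

Derivation:
Step 0: BCC  (1 'B')
Step 1: CBBBCBCBCBC  (6 'B')
Step 2: BCBCCBBCBBCBBBCBCCBBBCBCCBBBCBCCBBBCBC  (22 'B')
Step 3: CBBBCBCCBBBCBCBCBCCBBCBBBCBCCBBCBBBCBCCBBCBBCBBBCBCCBBBCBCBCBCCBBCBBCBBBCBCCBBBCBCBCBCCBBCBBCBBBCBCCBBBCBCBCBCCBBCBBCBBBCBCCBBBCBC  (76 'B')


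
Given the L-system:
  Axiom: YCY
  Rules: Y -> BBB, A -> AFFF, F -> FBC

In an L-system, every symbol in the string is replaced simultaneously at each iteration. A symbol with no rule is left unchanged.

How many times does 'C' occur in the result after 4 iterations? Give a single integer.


Step 0: YCY  (1 'C')
Step 1: BBBCBBB  (1 'C')
Step 2: BBBCBBB  (1 'C')
Step 3: BBBCBBB  (1 'C')
Step 4: BBBCBBB  (1 'C')

Answer: 1


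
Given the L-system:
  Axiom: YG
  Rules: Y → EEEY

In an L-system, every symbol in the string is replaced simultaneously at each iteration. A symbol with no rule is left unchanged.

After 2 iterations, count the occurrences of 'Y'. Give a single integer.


Step 0: YG  (1 'Y')
Step 1: EEEYG  (1 'Y')
Step 2: EEEEEEYG  (1 'Y')

Answer: 1


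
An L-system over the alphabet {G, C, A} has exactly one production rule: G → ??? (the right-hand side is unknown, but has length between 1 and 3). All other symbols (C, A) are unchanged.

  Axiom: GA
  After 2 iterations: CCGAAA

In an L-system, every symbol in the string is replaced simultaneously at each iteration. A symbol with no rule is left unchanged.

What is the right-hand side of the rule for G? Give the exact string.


Trying G → CGA:
  Step 0: GA
  Step 1: CGAA
  Step 2: CCGAAA
Matches the given result.

Answer: CGA


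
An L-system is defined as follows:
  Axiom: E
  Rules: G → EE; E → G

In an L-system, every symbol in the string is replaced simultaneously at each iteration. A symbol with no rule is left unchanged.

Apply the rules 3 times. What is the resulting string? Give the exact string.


Answer: GG

Derivation:
Step 0: E
Step 1: G
Step 2: EE
Step 3: GG


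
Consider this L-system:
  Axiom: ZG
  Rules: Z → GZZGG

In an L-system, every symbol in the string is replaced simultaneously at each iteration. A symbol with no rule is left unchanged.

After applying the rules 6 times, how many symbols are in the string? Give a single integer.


Answer: 254

Derivation:
Step 0: length = 2
Step 1: length = 6
Step 2: length = 14
Step 3: length = 30
Step 4: length = 62
Step 5: length = 126
Step 6: length = 254


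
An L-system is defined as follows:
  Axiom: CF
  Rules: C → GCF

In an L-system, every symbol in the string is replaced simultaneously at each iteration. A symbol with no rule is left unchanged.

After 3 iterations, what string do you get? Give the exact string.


Step 0: CF
Step 1: GCFF
Step 2: GGCFFF
Step 3: GGGCFFFF

Answer: GGGCFFFF


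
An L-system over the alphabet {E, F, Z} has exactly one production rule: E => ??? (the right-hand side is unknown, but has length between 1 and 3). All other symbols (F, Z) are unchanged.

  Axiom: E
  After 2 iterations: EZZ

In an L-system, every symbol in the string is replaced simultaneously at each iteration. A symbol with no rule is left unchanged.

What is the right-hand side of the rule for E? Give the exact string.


Trying E => EZ:
  Step 0: E
  Step 1: EZ
  Step 2: EZZ
Matches the given result.

Answer: EZ


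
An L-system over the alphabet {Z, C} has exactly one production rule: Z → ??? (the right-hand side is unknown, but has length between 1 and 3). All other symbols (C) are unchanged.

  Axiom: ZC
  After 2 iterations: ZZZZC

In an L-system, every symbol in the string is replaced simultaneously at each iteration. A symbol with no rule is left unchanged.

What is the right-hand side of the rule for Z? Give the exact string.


Trying Z → ZZ:
  Step 0: ZC
  Step 1: ZZC
  Step 2: ZZZZC
Matches the given result.

Answer: ZZ


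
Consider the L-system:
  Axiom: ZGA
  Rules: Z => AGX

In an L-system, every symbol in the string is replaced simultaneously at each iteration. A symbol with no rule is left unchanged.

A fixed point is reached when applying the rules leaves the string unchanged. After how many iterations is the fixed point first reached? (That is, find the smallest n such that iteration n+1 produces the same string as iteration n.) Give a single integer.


Answer: 1

Derivation:
Step 0: ZGA
Step 1: AGXGA
Step 2: AGXGA  (unchanged — fixed point at step 1)


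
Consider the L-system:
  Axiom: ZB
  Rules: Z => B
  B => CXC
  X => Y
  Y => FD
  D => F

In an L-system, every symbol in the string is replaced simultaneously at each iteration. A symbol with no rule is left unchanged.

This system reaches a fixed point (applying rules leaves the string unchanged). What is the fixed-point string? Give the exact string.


Step 0: ZB
Step 1: BCXC
Step 2: CXCCYC
Step 3: CYCCFDC
Step 4: CFDCCFFC
Step 5: CFFCCFFC
Step 6: CFFCCFFC  (unchanged — fixed point at step 5)

Answer: CFFCCFFC


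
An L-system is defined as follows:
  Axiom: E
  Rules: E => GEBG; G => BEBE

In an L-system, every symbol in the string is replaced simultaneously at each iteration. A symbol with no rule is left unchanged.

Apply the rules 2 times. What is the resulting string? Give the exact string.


Step 0: E
Step 1: GEBG
Step 2: BEBEGEBGBBEBE

Answer: BEBEGEBGBBEBE


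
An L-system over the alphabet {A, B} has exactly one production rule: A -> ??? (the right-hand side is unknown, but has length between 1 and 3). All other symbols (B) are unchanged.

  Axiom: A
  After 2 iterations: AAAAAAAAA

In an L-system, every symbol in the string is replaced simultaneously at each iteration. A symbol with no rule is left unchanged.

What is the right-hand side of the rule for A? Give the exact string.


Trying A -> AAA:
  Step 0: A
  Step 1: AAA
  Step 2: AAAAAAAAA
Matches the given result.

Answer: AAA


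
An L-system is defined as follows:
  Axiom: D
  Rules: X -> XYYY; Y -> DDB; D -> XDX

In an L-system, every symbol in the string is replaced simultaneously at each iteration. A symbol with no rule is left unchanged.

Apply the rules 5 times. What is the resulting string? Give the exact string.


Answer: XYYYDDBDDBDDBXDXXDXBXDXXDXBXDXXDXBXYYYXDXXYYYXYYYXDXXYYYBXYYYXDXXYYYXYYYXDXXYYYBXYYYXDXXYYYXYYYXDXXYYYBXYYYDDBDDBDDBXDXXDXBXDXXDXBXDXXDXBXYYYDDBDDBDDBXYYYXDXXYYYXYYYDDBDDBDDBXYYYDDBDDBDDBXDXXDXBXDXXDXBXDXXDXBXYYYDDBDDBDDBXDXXDXBXDXXDXBXDXXDXBXYYYXDXXYYYXYYYXDXXYYYBXYYYXDXXYYYXYYYXDXXYYYBXYYYXDXXYYYXYYYXDXXYYYB

Derivation:
Step 0: D
Step 1: XDX
Step 2: XYYYXDXXYYY
Step 3: XYYYDDBDDBDDBXYYYXDXXYYYXYYYDDBDDBDDB
Step 4: XYYYDDBDDBDDBXDXXDXBXDXXDXBXDXXDXBXYYYDDBDDBDDBXYYYXDXXYYYXYYYDDBDDBDDBXYYYDDBDDBDDBXDXXDXBXDXXDXBXDXXDXB
Step 5: XYYYDDBDDBDDBXDXXDXBXDXXDXBXDXXDXBXYYYXDXXYYYXYYYXDXXYYYBXYYYXDXXYYYXYYYXDXXYYYBXYYYXDXXYYYXYYYXDXXYYYBXYYYDDBDDBDDBXDXXDXBXDXXDXBXDXXDXBXYYYDDBDDBDDBXYYYXDXXYYYXYYYDDBDDBDDBXYYYDDBDDBDDBXDXXDXBXDXXDXBXDXXDXBXYYYDDBDDBDDBXDXXDXBXDXXDXBXDXXDXBXYYYXDXXYYYXYYYXDXXYYYBXYYYXDXXYYYXYYYXDXXYYYBXYYYXDXXYYYXYYYXDXXYYYB


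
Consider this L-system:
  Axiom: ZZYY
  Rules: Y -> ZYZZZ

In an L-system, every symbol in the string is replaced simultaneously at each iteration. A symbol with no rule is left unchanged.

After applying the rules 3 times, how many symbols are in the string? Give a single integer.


Answer: 28

Derivation:
Step 0: length = 4
Step 1: length = 12
Step 2: length = 20
Step 3: length = 28


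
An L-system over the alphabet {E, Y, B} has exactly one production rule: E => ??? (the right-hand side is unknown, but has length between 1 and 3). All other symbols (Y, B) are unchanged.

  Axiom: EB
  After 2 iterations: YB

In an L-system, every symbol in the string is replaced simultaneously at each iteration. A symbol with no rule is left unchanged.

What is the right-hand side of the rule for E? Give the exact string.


Answer: Y

Derivation:
Trying E => Y:
  Step 0: EB
  Step 1: YB
  Step 2: YB
Matches the given result.


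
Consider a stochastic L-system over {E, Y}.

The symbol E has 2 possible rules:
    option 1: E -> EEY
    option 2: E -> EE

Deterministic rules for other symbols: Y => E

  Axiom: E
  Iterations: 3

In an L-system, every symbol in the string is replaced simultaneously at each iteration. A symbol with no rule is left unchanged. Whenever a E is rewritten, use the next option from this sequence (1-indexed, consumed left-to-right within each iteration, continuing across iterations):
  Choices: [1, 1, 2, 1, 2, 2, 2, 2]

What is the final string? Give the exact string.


Answer: EEYEEEEEEEEE

Derivation:
Step 0: E
Step 1: EEY  (used choices [1])
Step 2: EEYEEE  (used choices [1, 2])
Step 3: EEYEEEEEEEEE  (used choices [1, 2, 2, 2, 2])


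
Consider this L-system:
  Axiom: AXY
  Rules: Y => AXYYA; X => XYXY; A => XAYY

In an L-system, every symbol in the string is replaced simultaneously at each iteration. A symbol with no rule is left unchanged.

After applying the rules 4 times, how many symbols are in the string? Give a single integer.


Step 0: length = 3
Step 1: length = 13
Step 2: length = 58
Step 3: length = 258
Step 4: length = 1148

Answer: 1148


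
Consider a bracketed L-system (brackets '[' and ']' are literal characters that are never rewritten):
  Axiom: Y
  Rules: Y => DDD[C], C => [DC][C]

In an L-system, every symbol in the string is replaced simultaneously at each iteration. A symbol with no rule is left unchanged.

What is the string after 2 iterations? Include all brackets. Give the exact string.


Answer: DDD[[DC][C]]

Derivation:
Step 0: Y
Step 1: DDD[C]
Step 2: DDD[[DC][C]]


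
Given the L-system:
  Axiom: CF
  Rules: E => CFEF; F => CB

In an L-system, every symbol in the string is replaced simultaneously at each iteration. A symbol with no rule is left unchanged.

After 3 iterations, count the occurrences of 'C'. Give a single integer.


Answer: 2

Derivation:
Step 0: CF  (1 'C')
Step 1: CCB  (2 'C')
Step 2: CCB  (2 'C')
Step 3: CCB  (2 'C')


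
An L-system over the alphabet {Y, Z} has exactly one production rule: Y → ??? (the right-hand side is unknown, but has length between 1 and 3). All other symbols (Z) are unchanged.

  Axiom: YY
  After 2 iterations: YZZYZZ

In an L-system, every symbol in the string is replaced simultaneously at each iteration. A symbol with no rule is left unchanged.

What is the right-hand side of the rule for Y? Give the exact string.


Trying Y → YZ:
  Step 0: YY
  Step 1: YZYZ
  Step 2: YZZYZZ
Matches the given result.

Answer: YZ


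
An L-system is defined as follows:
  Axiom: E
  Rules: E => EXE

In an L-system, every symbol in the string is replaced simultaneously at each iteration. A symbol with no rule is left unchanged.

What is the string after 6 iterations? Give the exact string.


Answer: EXEXEXEXEXEXEXEXEXEXEXEXEXEXEXEXEXEXEXEXEXEXEXEXEXEXEXEXEXEXEXEXEXEXEXEXEXEXEXEXEXEXEXEXEXEXEXEXEXEXEXEXEXEXEXEXEXEXEXEXEXEXEXE

Derivation:
Step 0: E
Step 1: EXE
Step 2: EXEXEXE
Step 3: EXEXEXEXEXEXEXE
Step 4: EXEXEXEXEXEXEXEXEXEXEXEXEXEXEXE
Step 5: EXEXEXEXEXEXEXEXEXEXEXEXEXEXEXEXEXEXEXEXEXEXEXEXEXEXEXEXEXEXEXE
Step 6: EXEXEXEXEXEXEXEXEXEXEXEXEXEXEXEXEXEXEXEXEXEXEXEXEXEXEXEXEXEXEXEXEXEXEXEXEXEXEXEXEXEXEXEXEXEXEXEXEXEXEXEXEXEXEXEXEXEXEXEXEXEXEXE


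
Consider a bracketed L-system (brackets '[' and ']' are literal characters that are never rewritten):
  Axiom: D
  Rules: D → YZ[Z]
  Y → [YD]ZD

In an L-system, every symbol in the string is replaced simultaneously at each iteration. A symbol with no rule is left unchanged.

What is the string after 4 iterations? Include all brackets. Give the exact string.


Step 0: D
Step 1: YZ[Z]
Step 2: [YD]ZDZ[Z]
Step 3: [[YD]ZDYZ[Z]]ZYZ[Z]Z[Z]
Step 4: [[[YD]ZDYZ[Z]]ZYZ[Z][YD]ZDZ[Z]]Z[YD]ZDZ[Z]Z[Z]

Answer: [[[YD]ZDYZ[Z]]ZYZ[Z][YD]ZDZ[Z]]Z[YD]ZDZ[Z]Z[Z]


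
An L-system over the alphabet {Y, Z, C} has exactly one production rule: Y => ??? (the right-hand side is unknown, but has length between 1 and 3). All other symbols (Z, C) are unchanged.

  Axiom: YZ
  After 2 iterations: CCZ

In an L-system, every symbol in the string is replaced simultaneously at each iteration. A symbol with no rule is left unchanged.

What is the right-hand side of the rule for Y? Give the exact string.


Answer: CC

Derivation:
Trying Y => CC:
  Step 0: YZ
  Step 1: CCZ
  Step 2: CCZ
Matches the given result.


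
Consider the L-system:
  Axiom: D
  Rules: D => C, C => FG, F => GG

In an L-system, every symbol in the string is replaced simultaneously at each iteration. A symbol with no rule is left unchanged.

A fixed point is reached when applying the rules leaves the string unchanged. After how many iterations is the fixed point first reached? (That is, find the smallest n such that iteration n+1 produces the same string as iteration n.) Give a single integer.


Answer: 3

Derivation:
Step 0: D
Step 1: C
Step 2: FG
Step 3: GGG
Step 4: GGG  (unchanged — fixed point at step 3)


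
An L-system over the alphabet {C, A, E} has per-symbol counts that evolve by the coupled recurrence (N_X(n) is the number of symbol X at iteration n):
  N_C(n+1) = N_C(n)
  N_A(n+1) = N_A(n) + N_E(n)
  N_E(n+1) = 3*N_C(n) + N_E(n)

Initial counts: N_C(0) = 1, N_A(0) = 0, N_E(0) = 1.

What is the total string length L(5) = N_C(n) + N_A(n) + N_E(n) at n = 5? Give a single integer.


Answer: 52

Derivation:
Step 0: N_C=1, N_A=0, N_E=1, L=2
Step 1: N_C=1, N_A=1, N_E=4, L=6
Step 2: N_C=1, N_A=5, N_E=7, L=13
Step 3: N_C=1, N_A=12, N_E=10, L=23
Step 4: N_C=1, N_A=22, N_E=13, L=36
Step 5: N_C=1, N_A=35, N_E=16, L=52


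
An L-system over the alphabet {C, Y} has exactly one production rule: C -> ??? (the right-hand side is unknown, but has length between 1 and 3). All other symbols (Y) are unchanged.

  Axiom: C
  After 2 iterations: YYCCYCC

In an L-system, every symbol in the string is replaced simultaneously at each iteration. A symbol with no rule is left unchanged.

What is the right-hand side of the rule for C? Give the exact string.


Trying C -> YCC:
  Step 0: C
  Step 1: YCC
  Step 2: YYCCYCC
Matches the given result.

Answer: YCC


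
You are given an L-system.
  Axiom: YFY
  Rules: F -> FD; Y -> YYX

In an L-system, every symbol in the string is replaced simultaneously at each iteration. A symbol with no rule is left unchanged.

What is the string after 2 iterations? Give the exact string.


Step 0: YFY
Step 1: YYXFDYYX
Step 2: YYXYYXXFDDYYXYYXX

Answer: YYXYYXXFDDYYXYYXX


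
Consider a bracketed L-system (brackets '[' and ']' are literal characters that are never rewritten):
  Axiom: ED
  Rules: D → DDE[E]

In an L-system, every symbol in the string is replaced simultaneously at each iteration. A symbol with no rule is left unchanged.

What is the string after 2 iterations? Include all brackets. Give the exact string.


Step 0: ED
Step 1: EDDE[E]
Step 2: EDDE[E]DDE[E]E[E]

Answer: EDDE[E]DDE[E]E[E]


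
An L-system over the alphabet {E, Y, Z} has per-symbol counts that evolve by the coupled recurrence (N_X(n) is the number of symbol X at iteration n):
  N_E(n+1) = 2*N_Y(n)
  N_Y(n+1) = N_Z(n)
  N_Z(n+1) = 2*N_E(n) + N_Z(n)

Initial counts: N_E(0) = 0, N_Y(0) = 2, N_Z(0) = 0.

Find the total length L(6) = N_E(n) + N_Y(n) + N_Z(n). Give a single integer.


Step 0: N_E=0, N_Y=2, N_Z=0, L=2
Step 1: N_E=4, N_Y=0, N_Z=0, L=4
Step 2: N_E=0, N_Y=0, N_Z=8, L=8
Step 3: N_E=0, N_Y=8, N_Z=8, L=16
Step 4: N_E=16, N_Y=8, N_Z=8, L=32
Step 5: N_E=16, N_Y=8, N_Z=40, L=64
Step 6: N_E=16, N_Y=40, N_Z=72, L=128

Answer: 128


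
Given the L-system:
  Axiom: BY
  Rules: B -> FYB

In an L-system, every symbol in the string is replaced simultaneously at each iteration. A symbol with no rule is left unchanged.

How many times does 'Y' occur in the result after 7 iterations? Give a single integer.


Answer: 8

Derivation:
Step 0: BY  (1 'Y')
Step 1: FYBY  (2 'Y')
Step 2: FYFYBY  (3 'Y')
Step 3: FYFYFYBY  (4 'Y')
Step 4: FYFYFYFYBY  (5 'Y')
Step 5: FYFYFYFYFYBY  (6 'Y')
Step 6: FYFYFYFYFYFYBY  (7 'Y')
Step 7: FYFYFYFYFYFYFYBY  (8 'Y')


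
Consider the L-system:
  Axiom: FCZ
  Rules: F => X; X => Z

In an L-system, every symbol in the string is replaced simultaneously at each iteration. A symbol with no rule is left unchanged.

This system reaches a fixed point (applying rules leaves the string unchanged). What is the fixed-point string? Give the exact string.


Step 0: FCZ
Step 1: XCZ
Step 2: ZCZ
Step 3: ZCZ  (unchanged — fixed point at step 2)

Answer: ZCZ


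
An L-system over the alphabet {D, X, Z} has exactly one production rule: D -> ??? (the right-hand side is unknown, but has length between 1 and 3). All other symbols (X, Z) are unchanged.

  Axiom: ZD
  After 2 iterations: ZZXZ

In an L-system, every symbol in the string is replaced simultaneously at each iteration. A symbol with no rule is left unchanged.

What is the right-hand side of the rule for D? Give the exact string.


Answer: ZXZ

Derivation:
Trying D -> ZXZ:
  Step 0: ZD
  Step 1: ZZXZ
  Step 2: ZZXZ
Matches the given result.


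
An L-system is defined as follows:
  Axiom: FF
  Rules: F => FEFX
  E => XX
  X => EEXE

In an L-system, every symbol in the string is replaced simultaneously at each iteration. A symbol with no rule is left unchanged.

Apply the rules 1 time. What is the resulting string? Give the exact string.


Step 0: FF
Step 1: FEFXFEFX

Answer: FEFXFEFX


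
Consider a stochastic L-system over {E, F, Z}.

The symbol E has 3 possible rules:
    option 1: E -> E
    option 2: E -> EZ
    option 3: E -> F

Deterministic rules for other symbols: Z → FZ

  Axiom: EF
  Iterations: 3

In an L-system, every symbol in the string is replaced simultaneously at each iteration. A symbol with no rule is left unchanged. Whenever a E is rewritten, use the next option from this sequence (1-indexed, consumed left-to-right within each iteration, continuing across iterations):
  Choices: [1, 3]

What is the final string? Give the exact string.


Answer: FF

Derivation:
Step 0: EF
Step 1: EF  (used choices [1])
Step 2: FF  (used choices [3])
Step 3: FF  (used choices [])


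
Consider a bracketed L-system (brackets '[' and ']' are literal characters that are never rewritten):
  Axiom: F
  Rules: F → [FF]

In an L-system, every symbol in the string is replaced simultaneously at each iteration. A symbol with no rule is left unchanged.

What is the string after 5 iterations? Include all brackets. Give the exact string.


Answer: [[[[[FF][FF]][[FF][FF]]][[[FF][FF]][[FF][FF]]]][[[[FF][FF]][[FF][FF]]][[[FF][FF]][[FF][FF]]]]]

Derivation:
Step 0: F
Step 1: [FF]
Step 2: [[FF][FF]]
Step 3: [[[FF][FF]][[FF][FF]]]
Step 4: [[[[FF][FF]][[FF][FF]]][[[FF][FF]][[FF][FF]]]]
Step 5: [[[[[FF][FF]][[FF][FF]]][[[FF][FF]][[FF][FF]]]][[[[FF][FF]][[FF][FF]]][[[FF][FF]][[FF][FF]]]]]
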